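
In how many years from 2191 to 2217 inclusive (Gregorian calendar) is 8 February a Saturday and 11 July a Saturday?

Check each year's weekday for 8 February and 11 July:
  2191: Tue/Mon  2192: Wed/Wed  2193: Fri/Thu  2194: Sat/Fri  2195: Sun/Sat  2196: Mon/Mon  2197: Wed/Tue  2198: Thu/Wed  2199: Fri/Thu  2200: Sat/Fri  2201: Sun/Sat  2202: Mon/Sun  2203: Tue/Mon  2204: Wed/Wed  2205: Fri/Thu  2206: Sat/Fri  2207: Sun/Sat  2208: Mon/Mon  2209: Wed/Tue  2210: Thu/Wed  2211: Fri/Thu  2212: Sat/Sat ✓  2213: Mon/Sun  2214: Tue/Mon  2215: Wed/Tue  2216: Thu/Thu  2217: Sat/Fri
Both conditions hold in: 2212 — 1.

1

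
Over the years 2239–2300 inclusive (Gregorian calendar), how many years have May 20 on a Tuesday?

Track May 20's weekday year by year (advancing +1, or +2 across a Feb 29):
  2239: Mon  2240: Wed (+2)  2241: Thu (+1)  2242: Fri (+1)  2243: Sat (+1)
  2244: Mon (+2)  2245: Tue (+1) ✓  2246: Wed (+1)  2247: Thu (+1)  2248: Sat (+2)
  2249: Sun (+1)  2250: Mon (+1)  2251: Tue (+1) ✓  2252: Thu (+2)  … (34 more years) …
  2287: Fri (+1)  2288: Sun (+2)  2289: Mon (+1)  2290: Tue (+1) ✓  2291: Wed (+1)
  2292: Fri (+2)  2293: Sat (+1)  2294: Sun (+1)  2295: Mon (+1)  2296: Wed (+2)
  2297: Thu (+1)  2298: Fri (+1)  2299: Sat (+1)  2300: Sun (+1)
Tuesday years: 2245, 2251, 2256, 2262, 2273, 2279, 2284, 2290 — 8 in total.

8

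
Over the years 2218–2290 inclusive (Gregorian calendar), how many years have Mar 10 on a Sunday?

10

Track Mar 10's weekday year by year (advancing +1, or +2 across a Feb 29):
  2218: Tue  2219: Wed (+1)  2220: Fri (+2)  2221: Sat (+1)  2222: Sun (+1) ✓
  2223: Mon (+1)  2224: Wed (+2)  2225: Thu (+1)  2226: Fri (+1)  2227: Sat (+1)
  2228: Mon (+2)  2229: Tue (+1)  2230: Wed (+1)  2231: Thu (+1)  … (45 more years) …
  2277: Sat (+1)  2278: Sun (+1) ✓  2279: Mon (+1)  2280: Wed (+2)  2281: Thu (+1)
  2282: Fri (+1)  2283: Sat (+1)  2284: Mon (+2)  2285: Tue (+1)  2286: Wed (+1)
  2287: Thu (+1)  2288: Sat (+2)  2289: Sun (+1) ✓  2290: Mon (+1)
Sunday years: 2222, 2233, 2239, 2244, 2250, 2261, 2267, 2272, 2278, 2289 — 10 in total.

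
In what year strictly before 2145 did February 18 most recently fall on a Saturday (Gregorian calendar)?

2141

From one year to the next, a fixed date's weekday advances by 1, or by 2 when a Feb 29 lies between the two dates.
2145: February 18 is Thursday.
2144: Tuesday (−2)
2143: Monday (−1)
2142: Sunday (−1)
2141: Saturday (−1)
February 18 falls on a Saturday in 2141.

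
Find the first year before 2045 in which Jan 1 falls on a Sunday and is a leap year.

2040

Jan 1 advances by 2 weekdays after a leap year and by 1 after a common year.
2045: Jan 1 is Sunday.
2044: Friday (leap)
2043: Thursday
2042: Wednesday
2041: Tuesday
2040: Sunday (leap)
2040 begins on a Sunday and is a leap year.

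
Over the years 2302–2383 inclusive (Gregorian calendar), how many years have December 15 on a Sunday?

11

Track December 15's weekday year by year (advancing +1, or +2 across a Feb 29):
  2302: Mon  2303: Tue (+1)  2304: Thu (+2)  2305: Fri (+1)  2306: Sat (+1)
  2307: Sun (+1) ✓  2308: Tue (+2)  2309: Wed (+1)  2310: Thu (+1)  2311: Fri (+1)
  2312: Sun (+2) ✓  2313: Mon (+1)  2314: Tue (+1)  2315: Wed (+1)  … (54 more years) …
  2370: Tue (+1)  2371: Wed (+1)  2372: Fri (+2)  2373: Sat (+1)  2374: Sun (+1) ✓
  2375: Mon (+1)  2376: Wed (+2)  2377: Thu (+1)  2378: Fri (+1)  2379: Sat (+1)
  2380: Mon (+2)  2381: Tue (+1)  2382: Wed (+1)  2383: Thu (+1)
Sunday years: 2307, 2312, 2318, 2329, 2335, 2340, 2346, 2357, 2363, 2368, 2374 — 11 in total.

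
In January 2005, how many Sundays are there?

January 2005 has 31 days and begins on Saturday.
The first Sunday is January 2.
Sundays fall on 2, 9, 16, 23, 30 — that's 5.

5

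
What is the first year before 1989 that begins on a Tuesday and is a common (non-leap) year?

Jan 1 advances by 2 weekdays after a leap year and by 1 after a common year.
1989: Jan 1 is Sunday.
1988: Friday (leap)
1987: Thursday
1986: Wednesday
1985: Tuesday
1985 begins on a Tuesday and is a common year.

1985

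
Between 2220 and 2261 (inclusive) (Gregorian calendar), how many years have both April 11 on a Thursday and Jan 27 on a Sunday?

5

Check each year's weekday for April 11 and Jan 27:
  2220: Tue/Thu  2221: Wed/Sat  2222: Thu/Sun ✓  2223: Fri/Mon  2224: Sun/Tue  2225: Mon/Thu  2226: Tue/Fri  2227: Wed/Sat  2228: Fri/Sun  2229: Sat/Tue  2230: Sun/Wed  2231: Mon/Thu  2232: Wed/Fri  2233: Thu/Sun ✓  …(14 more)…  2248: Tue/Thu  2249: Wed/Sat  2250: Thu/Sun ✓  2251: Fri/Mon  2252: Sun/Tue  2253: Mon/Thu  2254: Tue/Fri  2255: Wed/Sat  2256: Fri/Sun  2257: Sat/Tue  2258: Sun/Wed  2259: Mon/Thu  2260: Wed/Fri  2261: Thu/Sun ✓
Both conditions hold in: 2222, 2233, 2239, 2250, 2261 — 5.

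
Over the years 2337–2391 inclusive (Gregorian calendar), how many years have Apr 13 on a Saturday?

Track Apr 13's weekday year by year (advancing +1, or +2 across a Feb 29):
  2337: Tue  2338: Wed (+1)  2339: Thu (+1)  2340: Sat (+2) ✓  2341: Sun (+1)
  2342: Mon (+1)  2343: Tue (+1)  2344: Thu (+2)  2345: Fri (+1)  2346: Sat (+1) ✓
  2347: Sun (+1)  2348: Tue (+2)  2349: Wed (+1)  2350: Thu (+1)  … (27 more years) …
  2378: Thu (+1)  2379: Fri (+1)  2380: Sun (+2)  2381: Mon (+1)  2382: Tue (+1)
  2383: Wed (+1)  2384: Fri (+2)  2385: Sat (+1) ✓  2386: Sun (+1)  2387: Mon (+1)
  2388: Wed (+2)  2389: Thu (+1)  2390: Fri (+1)  2391: Sat (+1) ✓
Saturday years: 2340, 2346, 2357, 2363, 2368, 2374, 2385, 2391 — 8 in total.

8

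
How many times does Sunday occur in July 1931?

4

July 1931 has 31 days and begins on Wednesday.
The first Sunday is July 5.
Sundays fall on 5, 12, 19, 26 — that's 4.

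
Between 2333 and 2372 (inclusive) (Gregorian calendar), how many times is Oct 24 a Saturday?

Track Oct 24's weekday year by year (advancing +1, or +2 across a Feb 29):
  2333: Tue  2334: Wed (+1)  2335: Thu (+1)  2336: Sat (+2) ✓  2337: Sun (+1)
  2338: Mon (+1)  2339: Tue (+1)  2340: Thu (+2)  2341: Fri (+1)  2342: Sat (+1) ✓
  2343: Sun (+1)  2344: Tue (+2)  2345: Wed (+1)  2346: Thu (+1)  … (12 more years) …
  2359: Sat (+1) ✓  2360: Mon (+2)  2361: Tue (+1)  2362: Wed (+1)  2363: Thu (+1)
  2364: Sat (+2) ✓  2365: Sun (+1)  2366: Mon (+1)  2367: Tue (+1)  2368: Thu (+2)
  2369: Fri (+1)  2370: Sat (+1) ✓  2371: Sun (+1)  2372: Tue (+2)
Saturday years: 2336, 2342, 2353, 2359, 2364, 2370 — 6 in total.

6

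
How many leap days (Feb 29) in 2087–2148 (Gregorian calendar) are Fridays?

3

Leap years in 2087–2148: 15 of them.
Feb 29 weekday advances by 5 (mod 7) from one leap year to the next four years later (or differs when a century non-leap intervenes).
Leap-day weekdays: 2088:Sun 2092:Fri✓ 2096:Wed 2104:Fri✓ 2108:Wed 2112:Mon 2116:Sat 2120:Thu 2124:Tue 2128:Sun 2132:Fri✓ 2136:Wed 2140:Mon 2144:Sat 2148:Thu
Friday: 2092, 2104, 2132 → 3.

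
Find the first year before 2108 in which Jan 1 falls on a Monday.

Jan 1 advances by 2 weekdays after a leap year and by 1 after a common year.
2108: Jan 1 is Sunday (leap).
2107: Saturday
2106: Friday
2105: Thursday
2104: Tuesday (leap)
2103: Monday
2103 begins on a Monday

2103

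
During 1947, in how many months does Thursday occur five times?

4

A month of length L has five Thursdays iff its first Thursday is on day ≤ L−28 (so day 1–3 in a 31-day month, 1–2 in a 30-day month, day 1 in a leap February).
Checking each month of 1947: Jan starts Wed (31d) ✓; Feb starts Sat (28d); Mar starts Sat (31d); Apr starts Tue (30d); May starts Thu (31d) ✓; Jun starts Sun (30d); Jul starts Tue (31d) ✓; Aug starts Fri (31d); Sep starts Mon (30d); Oct starts Wed (31d) ✓; Nov starts Sat (30d); Dec starts Mon (31d).
Five-Thursday months: January, May, July, October → 4.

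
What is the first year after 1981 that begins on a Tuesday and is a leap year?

Jan 1 advances by 2 weekdays after a leap year and by 1 after a common year.
1981: Jan 1 is Thursday.
1982: Friday
1983: Saturday
1984: Sunday (leap)
1985: Tuesday
1986: Wednesday
1987: Thursday
1988: Friday (leap)
1989: Sunday
1990: Monday
1991: Tuesday
1992: Wednesday (leap)
1993: Friday
1994: Saturday
1995: Sunday
1996: Monday (leap)
1997: Wednesday
1998: Thursday
1999: Friday
2000: Saturday (leap)
2001: Monday
2002: Tuesday
2003: Wednesday
2004: Thursday (leap)
2005: Saturday
2006: Sunday
2007: Monday
2008: Tuesday (leap)
2008 begins on a Tuesday and is a leap year.

2008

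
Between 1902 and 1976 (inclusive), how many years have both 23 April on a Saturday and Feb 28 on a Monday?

7

Check each year's weekday for 23 April and Feb 28:
  1902: Wed/Fri  1903: Thu/Sat  1904: Sat/Sun  1905: Sun/Tue  1906: Mon/Wed  1907: Tue/Thu  1908: Thu/Fri  1909: Fri/Sun  1910: Sat/Mon ✓  1911: Sun/Tue  1912: Tue/Wed  1913: Wed/Fri  1914: Thu/Sat  1915: Fri/Sun  …(47 more)…  1963: Tue/Thu  1964: Thu/Fri  1965: Fri/Sun  1966: Sat/Mon ✓  1967: Sun/Tue  1968: Tue/Wed  1969: Wed/Fri  1970: Thu/Sat  1971: Fri/Sun  1972: Sun/Mon  1973: Mon/Wed  1974: Tue/Thu  1975: Wed/Fri  1976: Fri/Sat
Both conditions hold in: 1910, 1921, 1927, 1938, 1949, 1955, 1966 — 7.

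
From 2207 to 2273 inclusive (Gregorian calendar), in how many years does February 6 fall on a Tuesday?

10

Track February 6's weekday year by year (advancing +1, or +2 across a Feb 29):
  2207: Fri  2208: Sat (+1)  2209: Mon (+2)  2210: Tue (+1) ✓  2211: Wed (+1)
  2212: Thu (+1)  2213: Sat (+2)  2214: Sun (+1)  2215: Mon (+1)  2216: Tue (+1) ✓
  2217: Thu (+2)  2218: Fri (+1)  2219: Sat (+1)  2220: Sun (+1)  … (39 more years) …
  2260: Mon (+1)  2261: Wed (+2)  2262: Thu (+1)  2263: Fri (+1)  2264: Sat (+1)
  2265: Mon (+2)  2266: Tue (+1) ✓  2267: Wed (+1)  2268: Thu (+1)  2269: Sat (+2)
  2270: Sun (+1)  2271: Mon (+1)  2272: Tue (+1) ✓  2273: Thu (+2)
Tuesday years: 2210, 2216, 2221, 2227, 2238, 2244, 2249, 2255, 2266, 2272 — 10 in total.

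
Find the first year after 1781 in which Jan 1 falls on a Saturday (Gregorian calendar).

1785

Jan 1 advances by 2 weekdays after a leap year and by 1 after a common year.
1781: Jan 1 is Monday.
1782: Tuesday
1783: Wednesday
1784: Thursday (leap)
1785: Saturday
1785 begins on a Saturday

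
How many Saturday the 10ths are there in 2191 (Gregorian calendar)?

Check the 10th of each month of 2191: Jan 10: Mon, Feb 10: Thu, Mar 10: Thu, Apr 10: Sun, May 10: Tue, Jun 10: Fri, Jul 10: Sun, Aug 10: Wed, Sep 10: Sat, Oct 10: Mon, Nov 10: Thu, Dec 10: Sat.
Saturday occurs in September, December — 2 months.

2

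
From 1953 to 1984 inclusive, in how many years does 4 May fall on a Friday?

Track 4 May's weekday year by year (advancing +1, or +2 across a Feb 29):
  1953: Mon  1954: Tue (+1)  1955: Wed (+1)  1956: Fri (+2) ✓  1957: Sat (+1)
  1958: Sun (+1)  1959: Mon (+1)  1960: Wed (+2)  1961: Thu (+1)  1962: Fri (+1) ✓
  1963: Sat (+1)  1964: Mon (+2)  1965: Tue (+1)  1966: Wed (+1)  … (4 more years) …
  1971: Tue (+1)  1972: Thu (+2)  1973: Fri (+1) ✓  1974: Sat (+1)  1975: Sun (+1)
  1976: Tue (+2)  1977: Wed (+1)  1978: Thu (+1)  1979: Fri (+1) ✓  1980: Sun (+2)
  1981: Mon (+1)  1982: Tue (+1)  1983: Wed (+1)  1984: Fri (+2) ✓
Friday years: 1956, 1962, 1973, 1979, 1984 — 5 in total.

5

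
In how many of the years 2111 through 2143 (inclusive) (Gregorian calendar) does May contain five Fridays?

14

May has 31 days; it has five Fridays when Friday falls among the first (month-length − 28) days — i.e. when May 1 is one of Friday/Thursday/Wednesday.
May 1 by year: 2111:Fri✓ 2112:Sun 2113:Mon 2114:Tue 2115:Wed✓ 2116:Fri✓ 2117:Sat 2118:Sun 2119:Mon 2120:Wed✓ 2121:Thu✓ 2122:Fri✓ 2123:Sat 2124:Mon 2125:Tue …(3 more)… 2129:Sun 2130:Mon 2131:Tue 2132:Thu✓ 2133:Fri✓ 2134:Sat 2135:Sun 2136:Tue 2137:Wed✓ 2138:Thu✓ 2139:Fri✓ 2140:Sun 2141:Mon 2142:Tue 2143:Wed✓
Years with five Fridays: 2111, 2115, 2116, 2120, 2121, 2122, 2126, 2127, 2132, 2133, 2137, 2138, 2139, 2143 → 14.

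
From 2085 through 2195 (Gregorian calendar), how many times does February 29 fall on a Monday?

Leap years in 2085–2195: 26 of them.
Feb 29 weekday advances by 5 (mod 7) from one leap year to the next four years later (or differs when a century non-leap intervenes).
Leap-day weekdays: 2088:Sun 2092:Fri 2096:Wed 2104:Fri 2108:Wed 2112:Mon✓ 2116:Sat 2120:Thu 2124:Tue 2128:Sun 2132:Fri 2136:Wed 2140:Mon✓ 2144:Sat 2148:Thu 2152:Tue 2156:Sun 2160:Fri 2164:Wed 2168:Mon✓ 2172:Sat 2176:Thu 2180:Tue 2184:Sun 2188:Fri 2192:Wed
Monday: 2112, 2140, 2168 → 3.

3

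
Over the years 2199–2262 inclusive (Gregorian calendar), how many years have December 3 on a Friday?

9

Track December 3's weekday year by year (advancing +1, or +2 across a Feb 29):
  2199: Tue  2200: Wed (+1)  2201: Thu (+1)  2202: Fri (+1) ✓  2203: Sat (+1)
  2204: Mon (+2)  2205: Tue (+1)  2206: Wed (+1)  2207: Thu (+1)  2208: Sat (+2)
  2209: Sun (+1)  2210: Mon (+1)  2211: Tue (+1)  2212: Thu (+2)  … (36 more years) …
  2249: Mon (+1)  2250: Tue (+1)  2251: Wed (+1)  2252: Fri (+2) ✓  2253: Sat (+1)
  2254: Sun (+1)  2255: Mon (+1)  2256: Wed (+2)  2257: Thu (+1)  2258: Fri (+1) ✓
  2259: Sat (+1)  2260: Mon (+2)  2261: Tue (+1)  2262: Wed (+1)
Friday years: 2202, 2213, 2219, 2224, 2230, 2241, 2247, 2252, 2258 — 9 in total.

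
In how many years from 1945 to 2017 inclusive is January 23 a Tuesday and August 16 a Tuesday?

0

Check each year's weekday for January 23 and August 16:
  1945: Tue/Thu  1946: Wed/Fri  1947: Thu/Sat  1948: Fri/Mon  1949: Sun/Tue  1950: Mon/Wed  1951: Tue/Thu  1952: Wed/Sat  1953: Fri/Sun  1954: Sat/Mon  1955: Sun/Tue  1956: Mon/Thu  1957: Wed/Fri  1958: Thu/Sat  …(45 more)…  2004: Fri/Mon  2005: Sun/Tue  2006: Mon/Wed  2007: Tue/Thu  2008: Wed/Sat  2009: Fri/Sun  2010: Sat/Mon  2011: Sun/Tue  2012: Mon/Thu  2013: Wed/Fri  2014: Thu/Sat  2015: Fri/Sun  2016: Sat/Tue  2017: Mon/Wed
Both conditions hold in: no year — 0.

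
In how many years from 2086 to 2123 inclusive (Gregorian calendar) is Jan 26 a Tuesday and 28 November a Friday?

Check each year's weekday for Jan 26 and 28 November:
  2086: Sat/Thu  2087: Sun/Fri  2088: Mon/Sun  2089: Wed/Mon  2090: Thu/Tue  2091: Fri/Wed  2092: Sat/Fri  2093: Mon/Sat  2094: Tue/Sun  2095: Wed/Mon  2096: Thu/Wed  2097: Sat/Thu  2098: Sun/Fri  2099: Mon/Sat  …(10 more)…  2110: Sun/Fri  2111: Mon/Sat  2112: Tue/Mon  2113: Thu/Tue  2114: Fri/Wed  2115: Sat/Thu  2116: Sun/Sat  2117: Tue/Sun  2118: Wed/Mon  2119: Thu/Tue  2120: Fri/Thu  2121: Sun/Fri  2122: Mon/Sat  2123: Tue/Sun
Both conditions hold in: no year — 0.

0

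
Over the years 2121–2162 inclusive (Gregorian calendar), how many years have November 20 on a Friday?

Track November 20's weekday year by year (advancing +1, or +2 across a Feb 29):
  2121: Thu  2122: Fri (+1) ✓  2123: Sat (+1)  2124: Mon (+2)  2125: Tue (+1)
  2126: Wed (+1)  2127: Thu (+1)  2128: Sat (+2)  2129: Sun (+1)  2130: Mon (+1)
  2131: Tue (+1)  2132: Thu (+2)  2133: Fri (+1) ✓  2134: Sat (+1)  … (14 more years) …
  2149: Thu (+1)  2150: Fri (+1) ✓  2151: Sat (+1)  2152: Mon (+2)  2153: Tue (+1)
  2154: Wed (+1)  2155: Thu (+1)  2156: Sat (+2)  2157: Sun (+1)  2158: Mon (+1)
  2159: Tue (+1)  2160: Thu (+2)  2161: Fri (+1) ✓  2162: Sat (+1)
Friday years: 2122, 2133, 2139, 2144, 2150, 2161 — 6 in total.

6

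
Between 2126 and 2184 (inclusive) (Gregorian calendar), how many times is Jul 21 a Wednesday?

9

Track Jul 21's weekday year by year (advancing +1, or +2 across a Feb 29):
  2126: Sun  2127: Mon (+1)  2128: Wed (+2) ✓  2129: Thu (+1)  2130: Fri (+1)
  2131: Sat (+1)  2132: Mon (+2)  2133: Tue (+1)  2134: Wed (+1) ✓  2135: Thu (+1)
  2136: Sat (+2)  2137: Sun (+1)  2138: Mon (+1)  2139: Tue (+1)  … (31 more years) …
  2171: Sun (+1)  2172: Tue (+2)  2173: Wed (+1) ✓  2174: Thu (+1)  2175: Fri (+1)
  2176: Sun (+2)  2177: Mon (+1)  2178: Tue (+1)  2179: Wed (+1) ✓  2180: Fri (+2)
  2181: Sat (+1)  2182: Sun (+1)  2183: Mon (+1)  2184: Wed (+2) ✓
Wednesday years: 2128, 2134, 2145, 2151, 2156, 2162, 2173, 2179, 2184 — 9 in total.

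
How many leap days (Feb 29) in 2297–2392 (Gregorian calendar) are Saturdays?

Leap years in 2297–2392: 23 of them.
Feb 29 weekday advances by 5 (mod 7) from one leap year to the next four years later (or differs when a century non-leap intervenes).
Leap-day weekdays: 2304:Mon 2308:Sat✓ 2312:Thu 2316:Tue 2320:Sun 2324:Fri 2328:Wed 2332:Mon 2336:Sat✓ 2340:Thu 2344:Tue 2348:Sun 2352:Fri 2356:Wed 2360:Mon 2364:Sat✓ 2368:Thu 2372:Tue 2376:Sun 2380:Fri 2384:Wed 2388:Mon 2392:Sat✓
Saturday: 2308, 2336, 2364, 2392 → 4.

4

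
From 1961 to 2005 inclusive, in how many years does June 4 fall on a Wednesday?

6

Track June 4's weekday year by year (advancing +1, or +2 across a Feb 29):
  1961: Sun  1962: Mon (+1)  1963: Tue (+1)  1964: Thu (+2)  1965: Fri (+1)
  1966: Sat (+1)  1967: Sun (+1)  1968: Tue (+2)  1969: Wed (+1) ✓  1970: Thu (+1)
  1971: Fri (+1)  1972: Sun (+2)  1973: Mon (+1)  1974: Tue (+1)  … (17 more years) …
  1992: Thu (+2)  1993: Fri (+1)  1994: Sat (+1)  1995: Sun (+1)  1996: Tue (+2)
  1997: Wed (+1) ✓  1998: Thu (+1)  1999: Fri (+1)  2000: Sun (+2)  2001: Mon (+1)
  2002: Tue (+1)  2003: Wed (+1) ✓  2004: Fri (+2)  2005: Sat (+1)
Wednesday years: 1969, 1975, 1980, 1986, 1997, 2003 — 6 in total.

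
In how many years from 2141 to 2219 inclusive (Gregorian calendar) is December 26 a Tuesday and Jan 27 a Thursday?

2

Check each year's weekday for December 26 and Jan 27:
  2141: Tue/Fri  2142: Wed/Sat  2143: Thu/Sun  2144: Sat/Mon  2145: Sun/Wed  2146: Mon/Thu  2147: Tue/Fri  2148: Thu/Sat  2149: Fri/Mon  2150: Sat/Tue  2151: Sun/Wed  2152: Tue/Thu ✓  2153: Wed/Sat  2154: Thu/Sun  …(51 more)…  2206: Fri/Mon  2207: Sat/Tue  2208: Mon/Wed  2209: Tue/Fri  2210: Wed/Sat  2211: Thu/Sun  2212: Sat/Mon  2213: Sun/Wed  2214: Mon/Thu  2215: Tue/Fri  2216: Thu/Sat  2217: Fri/Mon  2218: Sat/Tue  2219: Sun/Wed
Both conditions hold in: 2152, 2180 — 2.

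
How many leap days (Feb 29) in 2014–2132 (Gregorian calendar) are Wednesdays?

Leap years in 2014–2132: 29 of them.
Feb 29 weekday advances by 5 (mod 7) from one leap year to the next four years later (or differs when a century non-leap intervenes).
Leap-day weekdays: 2016:Mon 2020:Sat 2024:Thu 2028:Tue 2032:Sun 2036:Fri 2040:Wed✓ 2044:Mon 2048:Sat 2052:Thu 2056:Tue 2060:Sun 2064:Fri …(3 more)… 2080:Thu 2084:Tue 2088:Sun 2092:Fri 2096:Wed✓ 2104:Fri 2108:Wed✓ 2112:Mon 2116:Sat 2120:Thu 2124:Tue 2128:Sun 2132:Fri
Wednesday: 2040, 2068, 2096, 2108 → 4.

4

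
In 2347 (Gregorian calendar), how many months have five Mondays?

A month of length L has five Mondays iff its first Monday is on day ≤ L−28 (so day 1–3 in a 31-day month, 1–2 in a 30-day month, day 1 in a leap February).
Checking each month of 2347: Jan starts Wed (31d); Feb starts Sat (28d); Mar starts Sat (31d) ✓; Apr starts Tue (30d); May starts Thu (31d); Jun starts Sun (30d) ✓; Jul starts Tue (31d); Aug starts Fri (31d); Sep starts Mon (30d) ✓; Oct starts Wed (31d); Nov starts Sat (30d); Dec starts Mon (31d) ✓.
Five-Monday months: March, June, September, December → 4.

4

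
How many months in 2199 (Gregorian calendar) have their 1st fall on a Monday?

2

Check the 1st of each month of 2199: Jan 1: Tue, Feb 1: Fri, Mar 1: Fri, Apr 1: Mon, May 1: Wed, Jun 1: Sat, Jul 1: Mon, Aug 1: Thu, Sep 1: Sun, Oct 1: Tue, Nov 1: Fri, Dec 1: Sun.
Monday occurs in April, July — 2 months.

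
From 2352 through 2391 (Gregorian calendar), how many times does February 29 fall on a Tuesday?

1

Leap years in 2352–2391: 10 of them.
Feb 29 weekday advances by 5 (mod 7) from one leap year to the next four years later (or differs when a century non-leap intervenes).
Leap-day weekdays: 2352:Fri 2356:Wed 2360:Mon 2364:Sat 2368:Thu 2372:Tue✓ 2376:Sun 2380:Fri 2384:Wed 2388:Mon
Tuesday: 2372 → 1.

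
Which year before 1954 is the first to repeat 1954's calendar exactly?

1943

Two years share a calendar iff Jan 1 falls on the same weekday and both are leap or both are common. 1954: Jan 1 is Friday, common year.
1953: Jan 1 Thursday, common
1952: Jan 1 Tuesday, leap
1951: Jan 1 Monday, common
1950: Jan 1 Sunday, common
1949: Jan 1 Saturday, common
1948: Jan 1 Thursday, leap
1947: Jan 1 Wednesday, common
1946: Jan 1 Tuesday, common
1945: Jan 1 Monday, common
1944: Jan 1 Saturday, leap
1943: Jan 1 Friday, common
1943 matches on both conditions.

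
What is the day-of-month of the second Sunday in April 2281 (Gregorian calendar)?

10

April 1, 2281 is a Friday, so the first Sunday is the 3rd.
The second Sunday is 3 + 7 = 10.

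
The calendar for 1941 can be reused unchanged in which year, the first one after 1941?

1947

Two years share a calendar iff Jan 1 falls on the same weekday and both are leap or both are common. 1941: Jan 1 is Wednesday, common year.
1942: Jan 1 Thursday, common
1943: Jan 1 Friday, common
1944: Jan 1 Saturday, leap
1945: Jan 1 Monday, common
1946: Jan 1 Tuesday, common
1947: Jan 1 Wednesday, common
1947 matches on both conditions.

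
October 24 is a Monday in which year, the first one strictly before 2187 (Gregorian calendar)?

From one year to the next, a fixed date's weekday advances by 1, or by 2 when a Feb 29 lies between the two dates.
2187: October 24 is Wednesday.
2186: Tuesday (−1)
2185: Monday (−1)
October 24 falls on a Monday in 2185.

2185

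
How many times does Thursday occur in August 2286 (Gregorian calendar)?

4

August 2286 has 31 days and begins on Sunday.
The first Thursday is August 5.
Thursdays fall on 5, 12, 19, 26 — that's 4.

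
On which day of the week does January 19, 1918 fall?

Saturday

January 1, 1918 is a Tuesday.
January 19 is day 19 of the year, i.e. 18 days after Jan 1.
18 mod 7 = 4, so advance 4 weekdays from Tuesday: Saturday.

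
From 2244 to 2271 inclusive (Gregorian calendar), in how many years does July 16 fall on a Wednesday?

4

Track July 16's weekday year by year (advancing +1, or +2 across a Feb 29):
  2244: Tue  2245: Wed (+1) ✓  2246: Thu (+1)  2247: Fri (+1)  2248: Sun (+2)
  2249: Mon (+1)  2250: Tue (+1)  2251: Wed (+1) ✓  2252: Fri (+2)  2253: Sat (+1)
  2254: Sun (+1)  2255: Mon (+1)  2256: Wed (+2) ✓  2257: Thu (+1)  2258: Fri (+1)
  2259: Sat (+1)  2260: Mon (+2)  2261: Tue (+1)  2262: Wed (+1) ✓  2263: Thu (+1)
  2264: Sat (+2)  2265: Sun (+1)  2266: Mon (+1)  2267: Tue (+1)  2268: Thu (+2)
  2269: Fri (+1)  2270: Sat (+1)  2271: Sun (+1)
Wednesday years: 2245, 2251, 2256, 2262 — 4 in total.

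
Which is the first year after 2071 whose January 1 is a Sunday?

2073

Jan 1 advances by 2 weekdays after a leap year and by 1 after a common year.
2071: Jan 1 is Thursday.
2072: Friday (leap)
2073: Sunday
2073 begins on a Sunday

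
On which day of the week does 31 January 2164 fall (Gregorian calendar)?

Tuesday

January 1, 2164 is a Sunday.
January 31 is day 31 of the year, i.e. 30 days after Jan 1.
30 mod 7 = 2, so advance 2 weekdays from Sunday: Tuesday.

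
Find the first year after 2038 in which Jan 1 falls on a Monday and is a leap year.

Jan 1 advances by 2 weekdays after a leap year and by 1 after a common year.
2038: Jan 1 is Friday.
2039: Saturday
2040: Sunday (leap)
2041: Tuesday
2042: Wednesday
2043: Thursday
2044: Friday (leap)
2045: Sunday
2046: Monday
2047: Tuesday
2048: Wednesday (leap)
2049: Friday
2050: Saturday
2051: Sunday
2052: Monday (leap)
2052 begins on a Monday and is a leap year.

2052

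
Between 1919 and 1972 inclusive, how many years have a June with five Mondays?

16

June has 30 days; it has five Mondays when Monday falls among the first (month-length − 28) days — i.e. when June 1 is one of Monday/Sunday.
June 1 by year: 1919:Sun✓ 1920:Tue 1921:Wed 1922:Thu 1923:Fri 1924:Sun✓ 1925:Mon✓ 1926:Tue 1927:Wed 1928:Fri 1929:Sat 1930:Sun✓ 1931:Mon✓ 1932:Wed 1933:Thu …(24 more)… 1958:Sun✓ 1959:Mon✓ 1960:Wed 1961:Thu 1962:Fri 1963:Sat 1964:Mon✓ 1965:Tue 1966:Wed 1967:Thu 1968:Sat 1969:Sun✓ 1970:Mon✓ 1971:Tue 1972:Thu
Years with five Mondays: 1919, 1924, 1925, 1930, 1931, 1936, 1941, 1942, 1947, 1952, 1953, 1958, 1959, 1964, 1969, 1970 → 16.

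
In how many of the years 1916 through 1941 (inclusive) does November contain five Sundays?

7

November has 30 days; it has five Sundays when Sunday falls among the first (month-length − 28) days — i.e. when November 1 is one of Sunday/Saturday.
November 1 by year: 1916:Wed 1917:Thu 1918:Fri 1919:Sat✓ 1920:Mon 1921:Tue 1922:Wed 1923:Thu 1924:Sat✓ 1925:Sun✓ 1926:Mon 1927:Tue 1928:Thu 1929:Fri 1930:Sat✓ 1931:Sun✓ 1932:Tue 1933:Wed 1934:Thu 1935:Fri 1936:Sun✓ 1937:Mon 1938:Tue 1939:Wed 1940:Fri 1941:Sat✓
Years with five Sundays: 1919, 1924, 1925, 1930, 1931, 1936, 1941 → 7.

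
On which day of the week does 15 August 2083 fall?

January 1, 2083 is a Friday.
August 15 is day 227 of the year, i.e. 226 days after Jan 1.
226 mod 7 = 2, so advance 2 weekdays from Friday: Sunday.

Sunday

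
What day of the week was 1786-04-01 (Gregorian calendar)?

January 1, 1786 is a Sunday.
April 1 is day 91 of the year, i.e. 90 days after Jan 1.
90 mod 7 = 6, so advance 6 weekdays from Sunday: Saturday.

Saturday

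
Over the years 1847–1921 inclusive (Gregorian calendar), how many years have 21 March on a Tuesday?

Track 21 March's weekday year by year (advancing +1, or +2 across a Feb 29):
  1847: Sun  1848: Tue (+2) ✓  1849: Wed (+1)  1850: Thu (+1)  1851: Fri (+1)
  1852: Sun (+2)  1853: Mon (+1)  1854: Tue (+1) ✓  1855: Wed (+1)  1856: Fri (+2)
  1857: Sat (+1)  1858: Sun (+1)  1859: Mon (+1)  1860: Wed (+2)  … (47 more years) …
  1908: Sat (+2)  1909: Sun (+1)  1910: Mon (+1)  1911: Tue (+1) ✓  1912: Thu (+2)
  1913: Fri (+1)  1914: Sat (+1)  1915: Sun (+1)  1916: Tue (+2) ✓  1917: Wed (+1)
  1918: Thu (+1)  1919: Fri (+1)  1920: Sun (+2)  1921: Mon (+1)
Tuesday years: 1848, 1854, 1865, 1871, 1876, 1882, 1893, 1899, 1905, 1911, 1916 — 11 in total.

11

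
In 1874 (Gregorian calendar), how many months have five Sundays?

A month of length L has five Sundays iff its first Sunday is on day ≤ L−28 (so day 1–3 in a 31-day month, 1–2 in a 30-day month, day 1 in a leap February).
Checking each month of 1874: Jan starts Thu (31d); Feb starts Sun (28d); Mar starts Sun (31d) ✓; Apr starts Wed (30d); May starts Fri (31d) ✓; Jun starts Mon (30d); Jul starts Wed (31d); Aug starts Sat (31d) ✓; Sep starts Tue (30d); Oct starts Thu (31d); Nov starts Sun (30d) ✓; Dec starts Tue (31d).
Five-Sunday months: March, May, August, November → 4.

4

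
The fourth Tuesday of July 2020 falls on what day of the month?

July 1, 2020 is a Wednesday, so the first Tuesday is the 7th.
The fourth Tuesday is 7 + 21 = 28.

28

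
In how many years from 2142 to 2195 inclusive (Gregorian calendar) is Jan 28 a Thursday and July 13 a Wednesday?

1

Check each year's weekday for Jan 28 and July 13:
  2142: Sun/Fri  2143: Mon/Sat  2144: Tue/Mon  2145: Thu/Tue  2146: Fri/Wed  2147: Sat/Thu  2148: Sun/Sat  2149: Tue/Sun  2150: Wed/Mon  2151: Thu/Tue  2152: Fri/Thu  2153: Sun/Fri  2154: Mon/Sat  2155: Tue/Sun  …(26 more)…  2182: Mon/Sat  2183: Tue/Sun  2184: Wed/Tue  2185: Fri/Wed  2186: Sat/Thu  2187: Sun/Fri  2188: Mon/Sun  2189: Wed/Mon  2190: Thu/Tue  2191: Fri/Wed  2192: Sat/Fri  2193: Mon/Sat  2194: Tue/Sun  2195: Wed/Mon
Both conditions hold in: 2168 — 1.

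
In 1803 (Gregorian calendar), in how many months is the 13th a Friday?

Check the 13th of each month of 1803: Jan 13: Thu, Feb 13: Sun, Mar 13: Sun, Apr 13: Wed, May 13: Fri, Jun 13: Mon, Jul 13: Wed, Aug 13: Sat, Sep 13: Tue, Oct 13: Thu, Nov 13: Sun, Dec 13: Tue.
Friday occurs in May — 1 month.

1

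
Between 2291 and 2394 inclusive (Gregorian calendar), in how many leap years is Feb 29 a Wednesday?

3

Leap years in 2291–2394: 25 of them.
Feb 29 weekday advances by 5 (mod 7) from one leap year to the next four years later (or differs when a century non-leap intervenes).
Leap-day weekdays: 2292:Mon 2296:Sat 2304:Mon 2308:Sat 2312:Thu 2316:Tue 2320:Sun 2324:Fri 2328:Wed✓ 2332:Mon 2336:Sat 2340:Thu 2344:Tue 2348:Sun 2352:Fri 2356:Wed✓ 2360:Mon 2364:Sat 2368:Thu 2372:Tue 2376:Sun 2380:Fri 2384:Wed✓ 2388:Mon 2392:Sat
Wednesday: 2328, 2356, 2384 → 3.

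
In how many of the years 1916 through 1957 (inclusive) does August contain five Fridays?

19

August has 31 days; it has five Fridays when Friday falls among the first (month-length − 28) days — i.e. when August 1 is one of Friday/Thursday/Wednesday.
August 1 by year: 1916:Tue 1917:Wed✓ 1918:Thu✓ 1919:Fri✓ 1920:Sun 1921:Mon 1922:Tue 1923:Wed✓ 1924:Fri✓ 1925:Sat 1926:Sun 1927:Mon 1928:Wed✓ 1929:Thu✓ 1930:Fri✓ …(12 more)… 1943:Sun 1944:Tue 1945:Wed✓ 1946:Thu✓ 1947:Fri✓ 1948:Sun 1949:Mon 1950:Tue 1951:Wed✓ 1952:Fri✓ 1953:Sat 1954:Sun 1955:Mon 1956:Wed✓ 1957:Thu✓
Years with five Fridays: 1917, 1918, 1919, 1923, 1924, 1928, 1929, 1930, 1934, 1935, 1940, 1941, 1945, 1946, 1947, 1951, 1952, 1956, 1957 → 19.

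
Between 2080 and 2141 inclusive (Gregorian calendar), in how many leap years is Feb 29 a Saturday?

Leap years in 2080–2141: 15 of them.
Feb 29 weekday advances by 5 (mod 7) from one leap year to the next four years later (or differs when a century non-leap intervenes).
Leap-day weekdays: 2080:Thu 2084:Tue 2088:Sun 2092:Fri 2096:Wed 2104:Fri 2108:Wed 2112:Mon 2116:Sat✓ 2120:Thu 2124:Tue 2128:Sun 2132:Fri 2136:Wed 2140:Mon
Saturday: 2116 → 1.

1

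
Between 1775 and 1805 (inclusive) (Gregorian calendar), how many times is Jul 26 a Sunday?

Track Jul 26's weekday year by year (advancing +1, or +2 across a Feb 29):
  1775: Wed  1776: Fri (+2)  1777: Sat (+1)  1778: Sun (+1) ✓  1779: Mon (+1)
  1780: Wed (+2)  1781: Thu (+1)  1782: Fri (+1)  1783: Sat (+1)  1784: Mon (+2)
  1785: Tue (+1)  1786: Wed (+1)  1787: Thu (+1)  1788: Sat (+2)  … (3 more years) …
  1792: Thu (+2)  1793: Fri (+1)  1794: Sat (+1)  1795: Sun (+1) ✓  1796: Tue (+2)
  1797: Wed (+1)  1798: Thu (+1)  1799: Fri (+1)  1800: Sat (+1)  1801: Sun (+1) ✓
  1802: Mon (+1)  1803: Tue (+1)  1804: Thu (+2)  1805: Fri (+1)
Sunday years: 1778, 1789, 1795, 1801 — 4 in total.

4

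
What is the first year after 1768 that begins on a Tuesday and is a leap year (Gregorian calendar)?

1788

Jan 1 advances by 2 weekdays after a leap year and by 1 after a common year.
1768: Jan 1 is Friday (leap).
1769: Sunday
1770: Monday
1771: Tuesday
1772: Wednesday (leap)
1773: Friday
1774: Saturday
1775: Sunday
1776: Monday (leap)
1777: Wednesday
1778: Thursday
1779: Friday
1780: Saturday (leap)
1781: Monday
1782: Tuesday
1783: Wednesday
1784: Thursday (leap)
1785: Saturday
1786: Sunday
1787: Monday
1788: Tuesday (leap)
1788 begins on a Tuesday and is a leap year.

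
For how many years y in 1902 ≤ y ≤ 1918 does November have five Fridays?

November has 30 days; it has five Fridays when Friday falls among the first (month-length − 28) days — i.e. when November 1 is one of Friday/Thursday.
November 1 by year: 1902:Sat 1903:Sun 1904:Tue 1905:Wed 1906:Thu✓ 1907:Fri✓ 1908:Sun 1909:Mon 1910:Tue 1911:Wed 1912:Fri✓ 1913:Sat 1914:Sun 1915:Mon 1916:Wed 1917:Thu✓ 1918:Fri✓
Years with five Fridays: 1906, 1907, 1912, 1917, 1918 → 5.

5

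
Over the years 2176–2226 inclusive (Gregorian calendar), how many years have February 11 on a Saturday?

Track February 11's weekday year by year (advancing +1, or +2 across a Feb 29):
  2176: Sun  2177: Tue (+2)  2178: Wed (+1)  2179: Thu (+1)  2180: Fri (+1)
  2181: Sun (+2)  2182: Mon (+1)  2183: Tue (+1)  2184: Wed (+1)  2185: Fri (+2)
  2186: Sat (+1) ✓  2187: Sun (+1)  2188: Mon (+1)  2189: Wed (+2)  … (23 more years) …
  2213: Thu (+2)  2214: Fri (+1)  2215: Sat (+1) ✓  2216: Sun (+1)  2217: Tue (+2)
  2218: Wed (+1)  2219: Thu (+1)  2220: Fri (+1)  2221: Sun (+2)  2222: Mon (+1)
  2223: Tue (+1)  2224: Wed (+1)  2225: Fri (+2)  2226: Sat (+1) ✓
Saturday years: 2186, 2192, 2197, 2204, 2209, 2215, 2226 — 7 in total.

7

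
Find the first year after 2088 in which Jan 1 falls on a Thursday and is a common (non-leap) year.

2093

Jan 1 advances by 2 weekdays after a leap year and by 1 after a common year.
2088: Jan 1 is Thursday (leap).
2089: Saturday
2090: Sunday
2091: Monday
2092: Tuesday (leap)
2093: Thursday
2093 begins on a Thursday and is a common year.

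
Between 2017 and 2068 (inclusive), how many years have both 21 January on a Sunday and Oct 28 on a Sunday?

Check each year's weekday for 21 January and Oct 28:
  2017: Sat/Sat  2018: Sun/Sun ✓  2019: Mon/Mon  2020: Tue/Wed  2021: Thu/Thu  2022: Fri/Fri  2023: Sat/Sat  2024: Sun/Mon  2025: Tue/Tue  2026: Wed/Wed  2027: Thu/Thu  2028: Fri/Sat  2029: Sun/Sun ✓  2030: Mon/Mon  …(24 more)…  2055: Thu/Thu  2056: Fri/Sat  2057: Sun/Sun ✓  2058: Mon/Mon  2059: Tue/Tue  2060: Wed/Thu  2061: Fri/Fri  2062: Sat/Sat  2063: Sun/Sun ✓  2064: Mon/Tue  2065: Wed/Wed  2066: Thu/Thu  2067: Fri/Fri  2068: Sat/Sun
Both conditions hold in: 2018, 2029, 2035, 2046, 2057, 2063 — 6.

6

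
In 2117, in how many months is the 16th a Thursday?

2

Check the 16th of each month of 2117: Jan 16: Sat, Feb 16: Tue, Mar 16: Tue, Apr 16: Fri, May 16: Sun, Jun 16: Wed, Jul 16: Fri, Aug 16: Mon, Sep 16: Thu, Oct 16: Sat, Nov 16: Tue, Dec 16: Thu.
Thursday occurs in September, December — 2 months.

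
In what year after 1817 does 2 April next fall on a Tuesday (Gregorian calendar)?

From one year to the next, a fixed date's weekday advances by 1, or by 2 when a Feb 29 lies between the two dates.
1817: April 2 is Wednesday.
1818: Thursday (+1)
1819: Friday (+1)
1820: Sunday (+2)
1821: Monday (+1)
1822: Tuesday (+1)
2 April falls on a Tuesday in 1822.

1822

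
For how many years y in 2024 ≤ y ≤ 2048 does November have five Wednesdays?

6

November has 30 days; it has five Wednesdays when Wednesday falls among the first (month-length − 28) days — i.e. when November 1 is one of Wednesday/Tuesday.
November 1 by year: 2024:Fri 2025:Sat 2026:Sun 2027:Mon 2028:Wed✓ 2029:Thu 2030:Fri 2031:Sat 2032:Mon 2033:Tue✓ 2034:Wed✓ 2035:Thu 2036:Sat 2037:Sun 2038:Mon 2039:Tue✓ 2040:Thu 2041:Fri 2042:Sat 2043:Sun 2044:Tue✓ 2045:Wed✓ 2046:Thu 2047:Fri 2048:Sun
Years with five Wednesdays: 2028, 2033, 2034, 2039, 2044, 2045 → 6.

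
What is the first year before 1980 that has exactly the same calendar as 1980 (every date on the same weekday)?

Two years share a calendar iff Jan 1 falls on the same weekday and both are leap or both are common. 1980: Jan 1 is Tuesday, leap year.
1979: Jan 1 Monday, common
1978: Jan 1 Sunday, common
1977: Jan 1 Saturday, common
1976: Jan 1 Thursday, leap
1975: Jan 1 Wednesday, common
1974: Jan 1 Tuesday, common
1973: Jan 1 Monday, common
1972: Jan 1 Saturday, leap
1971: Jan 1 Friday, common
1970: Jan 1 Thursday, common
1969: Jan 1 Wednesday, common
1968: Jan 1 Monday, leap
1967: Jan 1 Sunday, common
1966: Jan 1 Saturday, common
1965: Jan 1 Friday, common
1964: Jan 1 Wednesday, leap
1963: Jan 1 Tuesday, common
1962: Jan 1 Monday, common
1961: Jan 1 Sunday, common
1960: Jan 1 Friday, leap
1959: Jan 1 Thursday, common
1958: Jan 1 Wednesday, common
1957: Jan 1 Tuesday, common
1956: Jan 1 Sunday, leap
1955: Jan 1 Saturday, common
1954: Jan 1 Friday, common
1953: Jan 1 Thursday, common
1952: Jan 1 Tuesday, leap
1952 matches on both conditions.

1952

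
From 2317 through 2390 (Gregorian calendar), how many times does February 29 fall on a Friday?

Leap years in 2317–2390: 18 of them.
Feb 29 weekday advances by 5 (mod 7) from one leap year to the next four years later (or differs when a century non-leap intervenes).
Leap-day weekdays: 2320:Sun 2324:Fri✓ 2328:Wed 2332:Mon 2336:Sat 2340:Thu 2344:Tue 2348:Sun 2352:Fri✓ 2356:Wed 2360:Mon 2364:Sat 2368:Thu 2372:Tue 2376:Sun 2380:Fri✓ 2384:Wed 2388:Mon
Friday: 2324, 2352, 2380 → 3.

3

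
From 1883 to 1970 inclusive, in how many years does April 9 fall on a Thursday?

Track April 9's weekday year by year (advancing +1, or +2 across a Feb 29):
  1883: Mon  1884: Wed (+2)  1885: Thu (+1) ✓  1886: Fri (+1)  1887: Sat (+1)
  1888: Mon (+2)  1889: Tue (+1)  1890: Wed (+1)  1891: Thu (+1) ✓  1892: Sat (+2)
  1893: Sun (+1)  1894: Mon (+1)  1895: Tue (+1)  1896: Thu (+2) ✓  … (60 more years) …
  1957: Tue (+1)  1958: Wed (+1)  1959: Thu (+1) ✓  1960: Sat (+2)  1961: Sun (+1)
  1962: Mon (+1)  1963: Tue (+1)  1964: Thu (+2) ✓  1965: Fri (+1)  1966: Sat (+1)
  1967: Sun (+1)  1968: Tue (+2)  1969: Wed (+1)  1970: Thu (+1) ✓
Thursday years: 1885, 1891, 1896, 1903, 1908, 1914, 1925, 1931, 1936, 1942, 1953, 1959, 1964, 1970 — 14 in total.

14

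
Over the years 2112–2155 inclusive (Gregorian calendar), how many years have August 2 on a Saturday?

Track August 2's weekday year by year (advancing +1, or +2 across a Feb 29):
  2112: Tue  2113: Wed (+1)  2114: Thu (+1)  2115: Fri (+1)  2116: Sun (+2)
  2117: Mon (+1)  2118: Tue (+1)  2119: Wed (+1)  2120: Fri (+2)  2121: Sat (+1) ✓
  2122: Sun (+1)  2123: Mon (+1)  2124: Wed (+2)  2125: Thu (+1)  … (16 more years) …
  2142: Thu (+1)  2143: Fri (+1)  2144: Sun (+2)  2145: Mon (+1)  2146: Tue (+1)
  2147: Wed (+1)  2148: Fri (+2)  2149: Sat (+1) ✓  2150: Sun (+1)  2151: Mon (+1)
  2152: Wed (+2)  2153: Thu (+1)  2154: Fri (+1)  2155: Sat (+1) ✓
Saturday years: 2121, 2127, 2132, 2138, 2149, 2155 — 6 in total.

6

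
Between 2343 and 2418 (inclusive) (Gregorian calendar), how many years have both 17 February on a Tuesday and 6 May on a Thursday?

Check each year's weekday for 17 February and 6 May:
  2343: Wed/Thu  2344: Thu/Sat  2345: Sat/Sun  2346: Sun/Mon  2347: Mon/Tue  2348: Tue/Thu ✓  2349: Thu/Fri  2350: Fri/Sat  2351: Sat/Sun  2352: Sun/Tue  2353: Tue/Wed  2354: Wed/Thu  2355: Thu/Fri  2356: Fri/Sun  …(48 more)…  2405: Thu/Fri  2406: Fri/Sat  2407: Sat/Sun  2408: Sun/Tue  2409: Tue/Wed  2410: Wed/Thu  2411: Thu/Fri  2412: Fri/Sun  2413: Sun/Mon  2414: Mon/Tue  2415: Tue/Wed  2416: Wed/Fri  2417: Fri/Sat  2418: Sat/Sun
Both conditions hold in: 2348, 2376, 2404 — 3.

3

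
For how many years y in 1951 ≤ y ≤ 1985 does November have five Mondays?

10

November has 30 days; it has five Mondays when Monday falls among the first (month-length − 28) days — i.e. when November 1 is one of Monday/Sunday.
November 1 by year: 1951:Thu 1952:Sat 1953:Sun✓ 1954:Mon✓ 1955:Tue 1956:Thu 1957:Fri 1958:Sat 1959:Sun✓ 1960:Tue 1961:Wed 1962:Thu 1963:Fri 1964:Sun✓ 1965:Mon✓ …(5 more)… 1971:Mon✓ 1972:Wed 1973:Thu 1974:Fri 1975:Sat 1976:Mon✓ 1977:Tue 1978:Wed 1979:Thu 1980:Sat 1981:Sun✓ 1982:Mon✓ 1983:Tue 1984:Thu 1985:Fri
Years with five Mondays: 1953, 1954, 1959, 1964, 1965, 1970, 1971, 1976, 1981, 1982 → 10.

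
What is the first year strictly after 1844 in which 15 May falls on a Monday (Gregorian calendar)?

1848

From one year to the next, a fixed date's weekday advances by 1, or by 2 when a Feb 29 lies between the two dates.
1844: May 15 is Wednesday.
1845: Thursday (+1)
1846: Friday (+1)
1847: Saturday (+1)
1848: Monday (+2)
15 May falls on a Monday in 1848.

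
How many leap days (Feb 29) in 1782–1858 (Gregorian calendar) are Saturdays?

Leap years in 1782–1858: 18 of them.
Feb 29 weekday advances by 5 (mod 7) from one leap year to the next four years later (or differs when a century non-leap intervenes).
Leap-day weekdays: 1784:Sun 1788:Fri 1792:Wed 1796:Mon 1804:Wed 1808:Mon 1812:Sat✓ 1816:Thu 1820:Tue 1824:Sun 1828:Fri 1832:Wed 1836:Mon 1840:Sat✓ 1844:Thu 1848:Tue 1852:Sun 1856:Fri
Saturday: 1812, 1840 → 2.

2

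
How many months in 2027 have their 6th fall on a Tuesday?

Check the 6th of each month of 2027: Jan 6: Wed, Feb 6: Sat, Mar 6: Sat, Apr 6: Tue, May 6: Thu, Jun 6: Sun, Jul 6: Tue, Aug 6: Fri, Sep 6: Mon, Oct 6: Wed, Nov 6: Sat, Dec 6: Mon.
Tuesday occurs in April, July — 2 months.

2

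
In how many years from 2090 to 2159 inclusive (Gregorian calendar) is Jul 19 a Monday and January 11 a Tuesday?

Check each year's weekday for Jul 19 and January 11:
  2090: Wed/Wed  2091: Thu/Thu  2092: Sat/Fri  2093: Sun/Sun  2094: Mon/Mon  2095: Tue/Tue  2096: Thu/Wed  2097: Fri/Fri  2098: Sat/Sat  2099: Sun/Sun  2100: Mon/Mon  2101: Tue/Tue  2102: Wed/Wed  2103: Thu/Thu  …(42 more)…  2146: Tue/Tue  2147: Wed/Wed  2148: Fri/Thu  2149: Sat/Sat  2150: Sun/Sun  2151: Mon/Mon  2152: Wed/Tue  2153: Thu/Thu  2154: Fri/Fri  2155: Sat/Sat  2156: Mon/Sun  2157: Tue/Tue  2158: Wed/Wed  2159: Thu/Thu
Both conditions hold in: no year — 0.

0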